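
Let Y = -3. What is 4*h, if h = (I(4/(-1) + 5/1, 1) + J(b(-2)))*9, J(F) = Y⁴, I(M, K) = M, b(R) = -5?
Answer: 2952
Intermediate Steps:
J(F) = 81 (J(F) = (-3)⁴ = 81)
h = 738 (h = ((4/(-1) + 5/1) + 81)*9 = ((4*(-1) + 5*1) + 81)*9 = ((-4 + 5) + 81)*9 = (1 + 81)*9 = 82*9 = 738)
4*h = 4*738 = 2952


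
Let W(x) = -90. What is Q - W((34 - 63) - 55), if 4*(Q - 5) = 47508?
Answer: 11972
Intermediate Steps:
Q = 11882 (Q = 5 + (1/4)*47508 = 5 + 11877 = 11882)
Q - W((34 - 63) - 55) = 11882 - 1*(-90) = 11882 + 90 = 11972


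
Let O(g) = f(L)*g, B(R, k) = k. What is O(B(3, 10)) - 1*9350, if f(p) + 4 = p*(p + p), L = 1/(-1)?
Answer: -9370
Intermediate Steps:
L = -1
f(p) = -4 + 2*p² (f(p) = -4 + p*(p + p) = -4 + p*(2*p) = -4 + 2*p²)
O(g) = -2*g (O(g) = (-4 + 2*(-1)²)*g = (-4 + 2*1)*g = (-4 + 2)*g = -2*g)
O(B(3, 10)) - 1*9350 = -2*10 - 1*9350 = -20 - 9350 = -9370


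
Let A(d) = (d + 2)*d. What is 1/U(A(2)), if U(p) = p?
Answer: ⅛ ≈ 0.12500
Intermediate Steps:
A(d) = d*(2 + d) (A(d) = (2 + d)*d = d*(2 + d))
1/U(A(2)) = 1/(2*(2 + 2)) = 1/(2*4) = 1/8 = ⅛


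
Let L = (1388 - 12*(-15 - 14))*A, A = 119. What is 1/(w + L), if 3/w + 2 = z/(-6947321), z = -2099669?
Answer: 11794973/2436631860269 ≈ 4.8407e-6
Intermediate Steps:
w = -20841963/11794973 (w = 3/(-2 - 2099669/(-6947321)) = 3/(-2 - 2099669*(-1/6947321)) = 3/(-2 + 2099669/6947321) = 3/(-11794973/6947321) = 3*(-6947321/11794973) = -20841963/11794973 ≈ -1.7670)
L = 206584 (L = (1388 - 12*(-15 - 14))*119 = (1388 - 12*(-29))*119 = (1388 + 348)*119 = 1736*119 = 206584)
1/(w + L) = 1/(-20841963/11794973 + 206584) = 1/(2436631860269/11794973) = 11794973/2436631860269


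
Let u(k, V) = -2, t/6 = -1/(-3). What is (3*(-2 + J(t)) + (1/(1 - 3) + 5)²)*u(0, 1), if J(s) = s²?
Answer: -105/2 ≈ -52.500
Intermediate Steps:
t = 2 (t = 6*(-1/(-3)) = 6*(-1*(-⅓)) = 6*(⅓) = 2)
(3*(-2 + J(t)) + (1/(1 - 3) + 5)²)*u(0, 1) = (3*(-2 + 2²) + (1/(1 - 3) + 5)²)*(-2) = (3*(-2 + 4) + (1/(-2) + 5)²)*(-2) = (3*2 + (-½ + 5)²)*(-2) = (6 + (9/2)²)*(-2) = (6 + 81/4)*(-2) = (105/4)*(-2) = -105/2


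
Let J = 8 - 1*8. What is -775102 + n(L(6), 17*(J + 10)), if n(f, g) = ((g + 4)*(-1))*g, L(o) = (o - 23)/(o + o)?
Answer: -804682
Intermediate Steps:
J = 0 (J = 8 - 8 = 0)
L(o) = (-23 + o)/(2*o) (L(o) = (-23 + o)/((2*o)) = (-23 + o)*(1/(2*o)) = (-23 + o)/(2*o))
n(f, g) = g*(-4 - g) (n(f, g) = ((4 + g)*(-1))*g = (-4 - g)*g = g*(-4 - g))
-775102 + n(L(6), 17*(J + 10)) = -775102 - 17*(0 + 10)*(4 + 17*(0 + 10)) = -775102 - 17*10*(4 + 17*10) = -775102 - 1*170*(4 + 170) = -775102 - 1*170*174 = -775102 - 29580 = -804682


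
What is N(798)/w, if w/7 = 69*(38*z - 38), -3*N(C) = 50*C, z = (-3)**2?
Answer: -25/276 ≈ -0.090580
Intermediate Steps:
z = 9
N(C) = -50*C/3
w = 146832 (w = 7*(69*(38*9 - 38)) = 7*(69*(342 - 38)) = 7*(69*304) = 7*20976 = 146832)
N(798)/w = -50/3*798/146832 = -13300*1/146832 = -25/276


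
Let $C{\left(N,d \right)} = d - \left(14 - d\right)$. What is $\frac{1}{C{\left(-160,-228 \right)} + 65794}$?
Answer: $\frac{1}{65324} \approx 1.5308 \cdot 10^{-5}$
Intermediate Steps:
$C{\left(N,d \right)} = -14 + 2 d$ ($C{\left(N,d \right)} = d + \left(-14 + d\right) = -14 + 2 d$)
$\frac{1}{C{\left(-160,-228 \right)} + 65794} = \frac{1}{\left(-14 + 2 \left(-228\right)\right) + 65794} = \frac{1}{\left(-14 - 456\right) + 65794} = \frac{1}{-470 + 65794} = \frac{1}{65324}$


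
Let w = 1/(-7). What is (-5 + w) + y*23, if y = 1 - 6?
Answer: -841/7 ≈ -120.14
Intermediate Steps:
w = -⅐ ≈ -0.14286
y = -5
(-5 + w) + y*23 = (-5 - ⅐) - 5*23 = -36/7 - 115 = -841/7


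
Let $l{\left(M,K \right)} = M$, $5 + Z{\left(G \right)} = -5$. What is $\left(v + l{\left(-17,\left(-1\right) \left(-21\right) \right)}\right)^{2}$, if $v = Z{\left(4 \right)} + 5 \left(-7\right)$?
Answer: $3844$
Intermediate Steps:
$Z{\left(G \right)} = -10$ ($Z{\left(G \right)} = -5 - 5 = -10$)
$v = -45$ ($v = -10 + 5 \left(-7\right) = -10 - 35 = -45$)
$\left(v + l{\left(-17,\left(-1\right) \left(-21\right) \right)}\right)^{2} = \left(-45 - 17\right)^{2} = \left(-62\right)^{2} = 3844$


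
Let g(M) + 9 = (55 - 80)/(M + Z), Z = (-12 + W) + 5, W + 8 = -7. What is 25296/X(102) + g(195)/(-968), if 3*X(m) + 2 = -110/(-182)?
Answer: -578237014999/10633964 ≈ -54376.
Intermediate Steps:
W = -15 (W = -8 - 7 = -15)
Z = -22 (Z = (-12 - 15) + 5 = -27 + 5 = -22)
X(m) = -127/273 (X(m) = -⅔ + (-110/(-182))/3 = -⅔ + (-110*(-1/182))/3 = -⅔ + (⅓)*(55/91) = -⅔ + 55/273 = -127/273)
g(M) = -9 - 25/(-22 + M) (g(M) = -9 + (55 - 80)/(M - 22) = -9 - 25/(-22 + M))
25296/X(102) + g(195)/(-968) = 25296/(-127/273) + ((173 - 9*195)/(-22 + 195))/(-968) = 25296*(-273/127) + ((173 - 1755)/173)*(-1/968) = -6905808/127 + ((1/173)*(-1582))*(-1/968) = -6905808/127 - 1582/173*(-1/968) = -6905808/127 + 791/83732 = -578237014999/10633964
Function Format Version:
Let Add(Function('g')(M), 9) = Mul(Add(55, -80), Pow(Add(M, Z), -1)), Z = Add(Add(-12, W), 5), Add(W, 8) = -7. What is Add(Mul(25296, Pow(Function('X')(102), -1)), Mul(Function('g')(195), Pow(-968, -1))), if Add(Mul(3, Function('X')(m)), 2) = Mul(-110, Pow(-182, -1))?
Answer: Rational(-578237014999, 10633964) ≈ -54376.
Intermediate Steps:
W = -15 (W = Add(-8, -7) = -15)
Z = -22 (Z = Add(Add(-12, -15), 5) = Add(-27, 5) = -22)
Function('X')(m) = Rational(-127, 273) (Function('X')(m) = Add(Rational(-2, 3), Mul(Rational(1, 3), Mul(-110, Pow(-182, -1)))) = Add(Rational(-2, 3), Mul(Rational(1, 3), Mul(-110, Rational(-1, 182)))) = Add(Rational(-2, 3), Mul(Rational(1, 3), Rational(55, 91))) = Add(Rational(-2, 3), Rational(55, 273)) = Rational(-127, 273))
Function('g')(M) = Add(-9, Mul(-25, Pow(Add(-22, M), -1))) (Function('g')(M) = Add(-9, Mul(Add(55, -80), Pow(Add(M, -22), -1))) = Add(-9, Mul(-25, Pow(Add(-22, M), -1))))
Add(Mul(25296, Pow(Function('X')(102), -1)), Mul(Function('g')(195), Pow(-968, -1))) = Add(Mul(25296, Pow(Rational(-127, 273), -1)), Mul(Mul(Pow(Add(-22, 195), -1), Add(173, Mul(-9, 195))), Pow(-968, -1))) = Add(Mul(25296, Rational(-273, 127)), Mul(Mul(Pow(173, -1), Add(173, -1755)), Rational(-1, 968))) = Add(Rational(-6905808, 127), Mul(Mul(Rational(1, 173), -1582), Rational(-1, 968))) = Add(Rational(-6905808, 127), Mul(Rational(-1582, 173), Rational(-1, 968))) = Add(Rational(-6905808, 127), Rational(791, 83732)) = Rational(-578237014999, 10633964)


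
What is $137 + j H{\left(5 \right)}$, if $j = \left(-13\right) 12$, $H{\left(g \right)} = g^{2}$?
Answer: $-3763$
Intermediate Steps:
$j = -156$
$137 + j H{\left(5 \right)} = 137 - 156 \cdot 5^{2} = 137 - 3900 = -3763$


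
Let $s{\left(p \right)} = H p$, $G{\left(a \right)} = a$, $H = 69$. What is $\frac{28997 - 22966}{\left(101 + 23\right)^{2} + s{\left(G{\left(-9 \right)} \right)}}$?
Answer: $\frac{6031}{14755} \approx 0.40874$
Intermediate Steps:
$s{\left(p \right)} = 69 p$
$\frac{28997 - 22966}{\left(101 + 23\right)^{2} + s{\left(G{\left(-9 \right)} \right)}} = \frac{28997 - 22966}{\left(101 + 23\right)^{2} + 69 \left(-9\right)} = \frac{6031}{124^{2} - 621} = \frac{6031}{15376 - 621} = \frac{6031}{14755}$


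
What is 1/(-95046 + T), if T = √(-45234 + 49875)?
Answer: -4526/430177975 - √4641/9033737475 ≈ -1.0529e-5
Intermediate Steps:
T = √4641 ≈ 68.125
1/(-95046 + T) = 1/(-95046 + √4641)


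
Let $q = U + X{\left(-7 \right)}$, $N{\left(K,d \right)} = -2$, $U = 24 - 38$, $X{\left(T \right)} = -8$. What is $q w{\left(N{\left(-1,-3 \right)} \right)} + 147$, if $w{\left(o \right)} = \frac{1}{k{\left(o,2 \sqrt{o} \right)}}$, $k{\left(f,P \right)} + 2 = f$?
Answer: $\frac{305}{2} \approx 152.5$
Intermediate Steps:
$k{\left(f,P \right)} = -2 + f$
$U = -14$ ($U = 24 - 38 = -14$)
$w{\left(o \right)} = \frac{1}{-2 + o}$
$q = -22$ ($q = -14 - 8 = -22$)
$q w{\left(N{\left(-1,-3 \right)} \right)} + 147 = - \frac{22}{-2 - 2} + 147 = - \frac{22}{-4} + 147 = \left(-22\right) \left(- \frac{1}{4}\right) + 147 = \frac{11}{2} + 147 = \frac{305}{2}$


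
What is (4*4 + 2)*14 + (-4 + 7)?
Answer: 255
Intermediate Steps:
(4*4 + 2)*14 + (-4 + 7) = (16 + 2)*14 + 3 = 18*14 + 3 = 252 + 3 = 255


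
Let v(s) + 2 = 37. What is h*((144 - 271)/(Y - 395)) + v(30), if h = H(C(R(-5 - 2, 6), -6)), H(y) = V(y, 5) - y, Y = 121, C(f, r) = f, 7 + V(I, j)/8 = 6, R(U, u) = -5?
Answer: 9209/274 ≈ 33.609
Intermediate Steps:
V(I, j) = -8 (V(I, j) = -56 + 8*6 = -56 + 48 = -8)
v(s) = 35 (v(s) = -2 + 37 = 35)
H(y) = -8 - y
h = -3 (h = -8 - 1*(-5) = -8 + 5 = -3)
h*((144 - 271)/(Y - 395)) + v(30) = -3*(144 - 271)/(121 - 395) + 35 = -(-381)/(-274) + 35 = -(-381)*(-1)/274 + 35 = -3*127/274 + 35 = -381/274 + 35 = 9209/274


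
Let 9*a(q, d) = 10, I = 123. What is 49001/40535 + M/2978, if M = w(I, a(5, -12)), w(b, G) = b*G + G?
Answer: 681794101/543209535 ≈ 1.2551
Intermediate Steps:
a(q, d) = 10/9 (a(q, d) = (1/9)*10 = 10/9)
w(b, G) = G + G*b (w(b, G) = G*b + G = G + G*b)
M = 1240/9 (M = 10*(1 + 123)/9 = (10/9)*124 = 1240/9 ≈ 137.78)
49001/40535 + M/2978 = 49001/40535 + (1240/9)/2978 = 49001*(1/40535) + (1240/9)*(1/2978) = 49001/40535 + 620/13401 = 681794101/543209535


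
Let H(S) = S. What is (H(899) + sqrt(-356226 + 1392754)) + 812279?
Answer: 813178 + 4*sqrt(64783) ≈ 8.1420e+5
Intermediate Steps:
(H(899) + sqrt(-356226 + 1392754)) + 812279 = (899 + sqrt(-356226 + 1392754)) + 812279 = (899 + sqrt(1036528)) + 812279 = (899 + 4*sqrt(64783)) + 812279 = 813178 + 4*sqrt(64783)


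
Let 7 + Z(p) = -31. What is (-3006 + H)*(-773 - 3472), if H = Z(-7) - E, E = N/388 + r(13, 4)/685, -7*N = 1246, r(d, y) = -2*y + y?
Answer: 343382650731/26578 ≈ 1.2920e+7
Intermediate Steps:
r(d, y) = -y
N = -178 (N = -⅐*1246 = -178)
Z(p) = -38 (Z(p) = -7 - 31 = -38)
E = -61741/132890 (E = -178/388 - 1*4/685 = -178*1/388 - 4*1/685 = -89/194 - 4/685 = -61741/132890 ≈ -0.46460)
H = -4988079/132890 (H = -38 - 1*(-61741/132890) = -38 + 61741/132890 = -4988079/132890 ≈ -37.535)
(-3006 + H)*(-773 - 3472) = (-3006 - 4988079/132890)*(-773 - 3472) = -404455419/132890*(-4245) = 343382650731/26578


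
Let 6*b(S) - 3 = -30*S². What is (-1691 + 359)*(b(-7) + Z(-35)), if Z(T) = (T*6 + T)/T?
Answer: 316350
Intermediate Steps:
b(S) = ½ - 5*S² (b(S) = ½ + (-30*S²)/6 = ½ - 5*S²)
Z(T) = 7 (Z(T) = (6*T + T)/T = (7*T)/T = 7)
(-1691 + 359)*(b(-7) + Z(-35)) = (-1691 + 359)*((½ - 5*(-7)²) + 7) = -1332*((½ - 5*49) + 7) = -1332*((½ - 245) + 7) = -1332*(-489/2 + 7) = -1332*(-475/2) = 316350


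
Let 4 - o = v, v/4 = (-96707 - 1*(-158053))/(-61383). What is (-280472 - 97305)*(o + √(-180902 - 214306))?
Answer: -5012345236/1659 - 2266662*I*√10978 ≈ -3.0213e+6 - 2.3749e+8*I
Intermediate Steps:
v = -6632/1659 (v = 4*((-96707 - 1*(-158053))/(-61383)) = 4*((-96707 + 158053)*(-1/61383)) = 4*(61346*(-1/61383)) = 4*(-1658/1659) = -6632/1659 ≈ -3.9976)
o = 13268/1659 (o = 4 - 1*(-6632/1659) = 4 + 6632/1659 = 13268/1659 ≈ 7.9976)
(-280472 - 97305)*(o + √(-180902 - 214306)) = (-280472 - 97305)*(13268/1659 + √(-180902 - 214306)) = -377777*(13268/1659 + √(-395208)) = -377777*(13268/1659 + 6*I*√10978) = -5012345236/1659 - 2266662*I*√10978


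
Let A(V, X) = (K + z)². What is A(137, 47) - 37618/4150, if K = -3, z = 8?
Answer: 33066/2075 ≈ 15.935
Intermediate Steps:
A(V, X) = 25 (A(V, X) = (-3 + 8)² = 5² = 25)
A(137, 47) - 37618/4150 = 25 - 37618/4150 = 25 - 37618*1/4150 = 25 - 18809/2075 = 33066/2075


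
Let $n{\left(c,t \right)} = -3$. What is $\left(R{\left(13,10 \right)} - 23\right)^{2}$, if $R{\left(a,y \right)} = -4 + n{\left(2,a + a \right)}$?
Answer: $900$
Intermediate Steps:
$R{\left(a,y \right)} = -7$ ($R{\left(a,y \right)} = -4 - 3 = -7$)
$\left(R{\left(13,10 \right)} - 23\right)^{2} = \left(-7 - 23\right)^{2} = \left(-30\right)^{2} = 900$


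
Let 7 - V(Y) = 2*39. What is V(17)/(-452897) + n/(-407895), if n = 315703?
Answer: -142951981046/184734421815 ≈ -0.77382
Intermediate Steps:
V(Y) = -71 (V(Y) = 7 - 2*39 = 7 - 1*78 = 7 - 78 = -71)
V(17)/(-452897) + n/(-407895) = -71/(-452897) + 315703/(-407895) = -71*(-1/452897) + 315703*(-1/407895) = 71/452897 - 315703/407895 = -142951981046/184734421815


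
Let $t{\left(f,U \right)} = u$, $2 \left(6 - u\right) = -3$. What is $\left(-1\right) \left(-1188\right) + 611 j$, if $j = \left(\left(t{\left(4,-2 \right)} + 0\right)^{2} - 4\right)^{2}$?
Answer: $\frac{26708099}{16} \approx 1.6693 \cdot 10^{6}$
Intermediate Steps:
$u = \frac{15}{2}$ ($u = 6 - - \frac{3}{2} = 6 + \frac{3}{2} = \frac{15}{2} \approx 7.5$)
$t{\left(f,U \right)} = \frac{15}{2}$
$j = \frac{43681}{16}$ ($j = \left(\left(\frac{15}{2} + 0\right)^{2} - 4\right)^{2} = \left(\left(\frac{15}{2}\right)^{2} - 4\right)^{2} = \left(\frac{225}{4} - 4\right)^{2} = \left(\frac{209}{4}\right)^{2} = \frac{43681}{16} \approx 2730.1$)
$\left(-1\right) \left(-1188\right) + 611 j = \left(-1\right) \left(-1188\right) + 611 \cdot \frac{43681}{16} = 1188 + \frac{26689091}{16} = \frac{26708099}{16}$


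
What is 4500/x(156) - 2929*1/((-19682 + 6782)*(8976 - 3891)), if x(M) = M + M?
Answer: 12299381827/852754500 ≈ 14.423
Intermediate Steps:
x(M) = 2*M
4500/x(156) - 2929*1/((-19682 + 6782)*(8976 - 3891)) = 4500/((2*156)) - 2929*1/((-19682 + 6782)*(8976 - 3891)) = 4500/312 - 2929/(5085*(-12900)) = 4500*(1/312) - 2929/(-65596500) = 375/26 - 2929*(-1/65596500) = 375/26 + 2929/65596500 = 12299381827/852754500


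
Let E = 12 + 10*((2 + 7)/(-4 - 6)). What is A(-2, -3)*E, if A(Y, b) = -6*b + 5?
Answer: 69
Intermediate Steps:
A(Y, b) = 5 - 6*b
E = 3 (E = 12 + 10*(9/(-10)) = 12 + 10*(9*(-⅒)) = 12 + 10*(-9/10) = 12 - 9 = 3)
A(-2, -3)*E = (5 - 6*(-3))*3 = (5 + 18)*3 = 23*3 = 69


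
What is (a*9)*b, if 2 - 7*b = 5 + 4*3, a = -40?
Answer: 5400/7 ≈ 771.43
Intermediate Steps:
b = -15/7 (b = 2/7 - (5 + 4*3)/7 = 2/7 - (5 + 12)/7 = 2/7 - 1/7*17 = 2/7 - 17/7 = -15/7 ≈ -2.1429)
(a*9)*b = -40*9*(-15/7) = -360*(-15/7) = 5400/7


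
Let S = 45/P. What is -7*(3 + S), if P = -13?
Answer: 42/13 ≈ 3.2308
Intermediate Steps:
S = -45/13 (S = 45/(-13) = 45*(-1/13) = -45/13 ≈ -3.4615)
-7*(3 + S) = -7*(3 - 45/13) = -7*(-6/13) = 42/13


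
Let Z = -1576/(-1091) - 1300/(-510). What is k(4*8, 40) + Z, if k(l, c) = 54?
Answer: 3226820/55641 ≈ 57.994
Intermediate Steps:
Z = 222206/55641 (Z = -1576*(-1/1091) - 1300*(-1/510) = 1576/1091 + 130/51 = 222206/55641 ≈ 3.9936)
k(4*8, 40) + Z = 54 + 222206/55641 = 3226820/55641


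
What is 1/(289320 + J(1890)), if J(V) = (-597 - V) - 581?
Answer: 1/286252 ≈ 3.4934e-6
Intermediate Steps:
J(V) = -1178 - V
1/(289320 + J(1890)) = 1/(289320 + (-1178 - 1*1890)) = 1/(289320 + (-1178 - 1890)) = 1/(289320 - 3068) = 1/286252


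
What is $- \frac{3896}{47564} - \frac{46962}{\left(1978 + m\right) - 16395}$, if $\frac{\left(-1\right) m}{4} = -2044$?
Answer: $\frac{552346408}{74211731} \approx 7.4428$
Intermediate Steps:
$m = 8176$ ($m = \left(-4\right) \left(-2044\right) = 8176$)
$- \frac{3896}{47564} - \frac{46962}{\left(1978 + m\right) - 16395} = - \frac{3896}{47564} - \frac{46962}{\left(1978 + 8176\right) - 16395} = \left(-3896\right) \frac{1}{47564} - \frac{46962}{10154 - 16395} = - \frac{974}{11891} - \frac{46962}{-6241} = - \frac{974}{11891} - - \frac{46962}{6241} = - \frac{974}{11891} + \frac{46962}{6241} = \frac{552346408}{74211731}$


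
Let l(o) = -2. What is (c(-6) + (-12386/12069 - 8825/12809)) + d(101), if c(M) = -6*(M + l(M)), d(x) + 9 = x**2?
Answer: 1582755085841/154591821 ≈ 10238.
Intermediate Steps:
d(x) = -9 + x**2
c(M) = 12 - 6*M (c(M) = -6*(M - 2) = -6*(-2 + M) = 12 - 6*M)
(c(-6) + (-12386/12069 - 8825/12809)) + d(101) = ((12 - 6*(-6)) + (-12386/12069 - 8825/12809)) + (-9 + 101**2) = ((12 + 36) + (-12386*1/12069 - 8825*1/12809)) + (-9 + 10201) = (48 + (-12386/12069 - 8825/12809)) + 10192 = (48 - 265161199/154591821) + 10192 = 7155246209/154591821 + 10192 = 1582755085841/154591821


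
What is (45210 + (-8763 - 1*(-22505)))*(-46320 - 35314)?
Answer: -4812487568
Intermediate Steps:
(45210 + (-8763 - 1*(-22505)))*(-46320 - 35314) = (45210 + (-8763 + 22505))*(-81634) = (45210 + 13742)*(-81634) = 58952*(-81634) = -4812487568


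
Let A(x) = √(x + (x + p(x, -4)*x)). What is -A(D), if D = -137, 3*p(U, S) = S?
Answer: -I*√822/3 ≈ -9.5569*I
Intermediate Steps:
p(U, S) = S/3
A(x) = √6*√x/3 (A(x) = √(x + (x + ((⅓)*(-4))*x)) = √(x + (x - 4*x/3)) = √(x - x/3) = √(2*x/3) = √6*√x/3)
-A(D) = -√6*√(-137)/3 = -√6*I*√137/3 = -I*√822/3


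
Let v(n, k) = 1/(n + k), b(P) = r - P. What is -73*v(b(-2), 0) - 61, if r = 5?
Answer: -500/7 ≈ -71.429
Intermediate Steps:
b(P) = 5 - P
v(n, k) = 1/(k + n)
-73*v(b(-2), 0) - 61 = -73/(0 + (5 - 1*(-2))) - 61 = -73/(0 + (5 + 2)) - 61 = -73/(0 + 7) - 61 = -73/7 - 61 = -500/7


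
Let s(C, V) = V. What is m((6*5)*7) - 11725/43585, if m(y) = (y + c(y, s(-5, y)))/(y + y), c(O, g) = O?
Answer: 6372/8717 ≈ 0.73099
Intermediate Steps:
m(y) = 1 (m(y) = (y + y)/(y + y) = (2*y)/((2*y)) = (2*y)*(1/(2*y)) = 1)
m((6*5)*7) - 11725/43585 = 1 - 11725/43585 = 1 - 1*2345/8717 = 1 - 2345/8717 = 6372/8717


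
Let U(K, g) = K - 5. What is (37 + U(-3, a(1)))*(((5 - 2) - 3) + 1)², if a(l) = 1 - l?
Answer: 29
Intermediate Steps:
U(K, g) = -5 + K
(37 + U(-3, a(1)))*(((5 - 2) - 3) + 1)² = (37 + (-5 - 3))*(((5 - 2) - 3) + 1)² = (37 - 8)*((3 - 3) + 1)² = 29*(0 + 1)² = 29*1² = 29*1 = 29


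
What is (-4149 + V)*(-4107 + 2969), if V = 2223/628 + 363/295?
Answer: 436855434879/92630 ≈ 4.7161e+6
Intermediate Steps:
V = 883749/185260 (V = 2223*(1/628) + 363*(1/295) = 2223/628 + 363/295 = 883749/185260 ≈ 4.7703)
(-4149 + V)*(-4107 + 2969) = (-4149 + 883749/185260)*(-4107 + 2969) = -767759991/185260*(-1138) = 436855434879/92630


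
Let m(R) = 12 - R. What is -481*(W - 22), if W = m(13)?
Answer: 11063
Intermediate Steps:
W = -1 (W = 12 - 1*13 = 12 - 13 = -1)
-481*(W - 22) = -481*(-1 - 22) = -481*(-23) = 11063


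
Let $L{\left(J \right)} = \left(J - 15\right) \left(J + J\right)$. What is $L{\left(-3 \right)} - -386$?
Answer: $494$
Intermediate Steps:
$L{\left(J \right)} = 2 J \left(-15 + J\right)$ ($L{\left(J \right)} = \left(-15 + J\right) 2 J = 2 J \left(-15 + J\right)$)
$L{\left(-3 \right)} - -386 = 2 \left(-3\right) \left(-15 - 3\right) - -386 = 2 \left(-3\right) \left(-18\right) + 386 = 108 + 386 = 494$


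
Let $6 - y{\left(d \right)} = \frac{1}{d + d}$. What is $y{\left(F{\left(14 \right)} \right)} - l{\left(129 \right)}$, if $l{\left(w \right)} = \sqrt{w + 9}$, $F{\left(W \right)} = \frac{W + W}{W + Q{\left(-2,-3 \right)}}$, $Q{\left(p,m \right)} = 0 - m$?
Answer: $\frac{319}{56} - \sqrt{138} \approx -6.0509$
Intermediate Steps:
$Q{\left(p,m \right)} = - m$
$F{\left(W \right)} = \frac{2 W}{3 + W}$ ($F{\left(W \right)} = \frac{W + W}{W - -3} = \frac{2 W}{W + 3} = \frac{2 W}{3 + W}$)
$l{\left(w \right)} = \sqrt{9 + w}$
$y{\left(d \right)} = 6 - \frac{1}{2 d}$ ($y{\left(d \right)} = 6 - \frac{1}{d + d} = 6 - \frac{1}{2 d}$)
$y{\left(F{\left(14 \right)} \right)} - l{\left(129 \right)} = \left(6 - \frac{1}{2 \cdot 2 \cdot 14 \frac{1}{3 + 14}}\right) - \sqrt{9 + 129} = \left(6 - \frac{1}{2 \cdot 2 \cdot 14 \cdot \frac{1}{17}}\right) - \sqrt{138} = \left(6 - \frac{1}{2 \cdot \frac{28}{17}}\right) - \sqrt{138} = \left(6 - \frac{17}{56}\right) - \sqrt{138} = \frac{319}{56} - \sqrt{138}$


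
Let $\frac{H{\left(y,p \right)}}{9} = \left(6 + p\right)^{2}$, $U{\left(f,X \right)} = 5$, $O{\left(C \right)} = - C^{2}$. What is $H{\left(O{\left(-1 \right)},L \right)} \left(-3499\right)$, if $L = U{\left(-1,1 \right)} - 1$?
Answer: $-3149100$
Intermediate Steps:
$L = 4$ ($L = 5 - 1 = 4$)
$H{\left(y,p \right)} = 9 \left(6 + p\right)^{2}$
$H{\left(O{\left(-1 \right)},L \right)} \left(-3499\right) = 9 \left(6 + 4\right)^{2} \left(-3499\right) = 9 \cdot 10^{2} \left(-3499\right) = 9 \cdot 100 \left(-3499\right) = 900 \left(-3499\right) = -3149100$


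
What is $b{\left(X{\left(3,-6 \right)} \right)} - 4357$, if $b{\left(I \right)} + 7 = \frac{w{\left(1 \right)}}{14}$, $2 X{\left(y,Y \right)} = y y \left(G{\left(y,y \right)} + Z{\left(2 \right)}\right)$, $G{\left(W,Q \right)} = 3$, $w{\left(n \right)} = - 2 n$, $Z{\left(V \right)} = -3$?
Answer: $- \frac{30549}{7} \approx -4364.1$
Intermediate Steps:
$X{\left(y,Y \right)} = 0$ ($X{\left(y,Y \right)} = \frac{y y \left(3 - 3\right)}{2} = \frac{y y 0}{2} = \frac{y 0}{2} = \frac{1}{2} \cdot 0 = 0$)
$b{\left(I \right)} = - \frac{50}{7}$ ($b{\left(I \right)} = -7 + \frac{\left(-2\right) 1}{14} = -7 - \frac{1}{7} = - \frac{50}{7}$)
$b{\left(X{\left(3,-6 \right)} \right)} - 4357 = - \frac{50}{7} - 4357 = - \frac{30549}{7}$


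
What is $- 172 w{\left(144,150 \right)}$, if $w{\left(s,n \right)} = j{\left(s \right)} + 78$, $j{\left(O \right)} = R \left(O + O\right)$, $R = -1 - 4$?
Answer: $234264$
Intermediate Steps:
$R = -5$ ($R = -1 - 4 = -5$)
$j{\left(O \right)} = - 10 O$ ($j{\left(O \right)} = - 5 \left(O + O\right) = - 5 \cdot 2 O = - 10 O$)
$w{\left(s,n \right)} = 78 - 10 s$ ($w{\left(s,n \right)} = - 10 s + 78 = 78 - 10 s$)
$- 172 w{\left(144,150 \right)} = - 172 \left(78 - 1440\right) = \left(-172\right) \left(-1362\right) = 234264$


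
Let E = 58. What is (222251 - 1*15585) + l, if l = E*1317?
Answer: 283052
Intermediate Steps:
l = 76386 (l = 58*1317 = 76386)
(222251 - 1*15585) + l = (222251 - 1*15585) + 76386 = (222251 - 15585) + 76386 = 206666 + 76386 = 283052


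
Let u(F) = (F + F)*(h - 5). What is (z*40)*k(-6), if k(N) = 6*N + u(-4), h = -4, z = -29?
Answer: -41760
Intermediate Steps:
u(F) = -18*F (u(F) = (F + F)*(-4 - 5) = (2*F)*(-9) = -18*F)
k(N) = 72 + 6*N (k(N) = 6*N - 18*(-4) = 6*N + 72 = 72 + 6*N)
(z*40)*k(-6) = (-29*40)*(72 + 6*(-6)) = -1160*(72 - 36) = -1160*36 = -41760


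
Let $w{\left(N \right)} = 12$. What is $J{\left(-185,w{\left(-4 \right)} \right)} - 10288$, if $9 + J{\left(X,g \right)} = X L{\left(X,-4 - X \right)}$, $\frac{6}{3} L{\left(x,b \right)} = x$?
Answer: $\frac{13631}{2} \approx 6815.5$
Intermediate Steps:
$L{\left(x,b \right)} = \frac{x}{2}$
$J{\left(X,g \right)} = -9 + \frac{X^{2}}{2}$ ($J{\left(X,g \right)} = -9 + X \frac{X}{2} = -9 + \frac{X^{2}}{2}$)
$J{\left(-185,w{\left(-4 \right)} \right)} - 10288 = \left(-9 + \frac{\left(-185\right)^{2}}{2}\right) - 10288 = \left(-9 + \frac{1}{2} \cdot 34225\right) - 10288 = \left(-9 + \frac{34225}{2}\right) - 10288 = \frac{34207}{2} - 10288 = \frac{13631}{2}$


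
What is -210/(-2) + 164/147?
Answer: 15599/147 ≈ 106.12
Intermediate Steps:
-210/(-2) + 164/147 = -210*(-½) + 164*(1/147) = 105 + 164/147 = 15599/147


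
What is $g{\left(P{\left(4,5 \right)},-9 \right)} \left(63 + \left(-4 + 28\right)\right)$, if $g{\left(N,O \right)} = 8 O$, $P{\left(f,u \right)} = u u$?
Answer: $-6264$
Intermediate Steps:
$P{\left(f,u \right)} = u^{2}$
$g{\left(P{\left(4,5 \right)},-9 \right)} \left(63 + \left(-4 + 28\right)\right) = 8 \left(-9\right) \left(63 + \left(-4 + 28\right)\right) = - 72 \left(63 + 24\right) = \left(-72\right) 87 = -6264$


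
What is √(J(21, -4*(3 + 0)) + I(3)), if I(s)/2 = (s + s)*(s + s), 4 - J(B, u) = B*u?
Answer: 2*√82 ≈ 18.111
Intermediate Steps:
J(B, u) = 4 - B*u
I(s) = 8*s² (I(s) = 2*((s + s)*(s + s)) = 2*((2*s)*(2*s)) = 2*(4*s²) = 8*s²)
√(J(21, -4*(3 + 0)) + I(3)) = √((4 - 1*21*(-4*(3 + 0))) + 8*3²) = √((4 - 1*21*(-4*3)) + 8*9) = √((4 - 1*21*(-12)) + 72) = √((4 + 252) + 72) = √(256 + 72) = √328 = 2*√82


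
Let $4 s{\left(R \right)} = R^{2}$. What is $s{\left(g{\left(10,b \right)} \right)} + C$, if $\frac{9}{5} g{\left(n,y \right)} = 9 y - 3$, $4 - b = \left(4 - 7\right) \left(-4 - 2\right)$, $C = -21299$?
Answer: $- \frac{720539}{36} \approx -20015.0$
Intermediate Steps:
$b = -14$ ($b = 4 - \left(4 - 7\right) \left(-4 - 2\right) = 4 - \left(-3\right) \left(-6\right) = 4 - 18 = -14$)
$g{\left(n,y \right)} = - \frac{5}{3} + 5 y$ ($g{\left(n,y \right)} = \frac{5 \left(9 y - 3\right)}{9} = \frac{5 \left(-3 + 9 y\right)}{9} = - \frac{5}{3} + 5 y$)
$s{\left(R \right)} = \frac{R^{2}}{4}$
$s{\left(g{\left(10,b \right)} \right)} + C = \frac{\left(- \frac{5}{3} + 5 \left(-14\right)\right)^{2}}{4} - 21299 = \frac{\left(- \frac{5}{3} - 70\right)^{2}}{4} - 21299 = \frac{\left(- \frac{215}{3}\right)^{2}}{4} - 21299 = \frac{1}{4} \cdot \frac{46225}{9} - 21299 = \frac{46225}{36} - 21299 = - \frac{720539}{36}$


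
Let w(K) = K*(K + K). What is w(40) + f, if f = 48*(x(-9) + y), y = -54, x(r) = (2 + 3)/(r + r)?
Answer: 1784/3 ≈ 594.67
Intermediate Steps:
w(K) = 2*K² (w(K) = K*(2*K) = 2*K²)
x(r) = 5/(2*r) (x(r) = 5/((2*r)) = 5*(1/(2*r)) = 5/(2*r))
f = -7816/3 (f = 48*((5/2)/(-9) - 54) = 48*((5/2)*(-⅑) - 54) = 48*(-5/18 - 54) = 48*(-977/18) = -7816/3 ≈ -2605.3)
w(40) + f = 2*40² - 7816/3 = 2*1600 - 7816/3 = 3200 - 7816/3 = 1784/3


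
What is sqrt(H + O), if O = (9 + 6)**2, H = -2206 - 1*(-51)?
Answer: I*sqrt(1930) ≈ 43.932*I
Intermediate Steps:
H = -2155 (H = -2206 + 51 = -2155)
O = 225 (O = 15**2 = 225)
sqrt(H + O) = sqrt(-2155 + 225) = sqrt(-1930) = I*sqrt(1930)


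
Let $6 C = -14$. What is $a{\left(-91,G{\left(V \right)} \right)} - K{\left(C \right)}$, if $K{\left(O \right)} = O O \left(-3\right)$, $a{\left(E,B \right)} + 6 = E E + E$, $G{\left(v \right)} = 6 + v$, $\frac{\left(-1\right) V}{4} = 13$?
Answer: $\frac{24601}{3} \approx 8200.3$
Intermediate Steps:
$V = -52$ ($V = \left(-4\right) 13 = -52$)
$C = - \frac{7}{3}$ ($C = \frac{1}{6} \left(-14\right) = - \frac{7}{3} \approx -2.3333$)
$a{\left(E,B \right)} = -6 + E + E^{2}$ ($a{\left(E,B \right)} = -6 + \left(E E + E\right) = -6 + \left(E^{2} + E\right) = -6 + \left(E + E^{2}\right) = -6 + E + E^{2}$)
$K{\left(O \right)} = - 3 O^{2}$ ($K{\left(O \right)} = O^{2} \left(-3\right) = - 3 O^{2}$)
$a{\left(-91,G{\left(V \right)} \right)} - K{\left(C \right)} = \left(-6 - 91 + \left(-91\right)^{2}\right) - - 3 \left(- \frac{7}{3}\right)^{2} = \left(-6 - 91 + 8281\right) - \left(-3\right) \frac{49}{9} = 8184 - - \frac{49}{3} = 8184 + \frac{49}{3} = \frac{24601}{3}$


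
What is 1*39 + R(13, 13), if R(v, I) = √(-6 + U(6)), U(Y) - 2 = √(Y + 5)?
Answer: 39 + √(-4 + √11) ≈ 39.0 + 0.82666*I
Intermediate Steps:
U(Y) = 2 + √(5 + Y) (U(Y) = 2 + √(Y + 5) = 2 + √(5 + Y))
R(v, I) = √(-4 + √11) (R(v, I) = √(-6 + (2 + √(5 + 6))) = √(-6 + (2 + √11)) = √(-4 + √11))
1*39 + R(13, 13) = 1*39 + √(-4 + √11) = 39 + √(-4 + √11)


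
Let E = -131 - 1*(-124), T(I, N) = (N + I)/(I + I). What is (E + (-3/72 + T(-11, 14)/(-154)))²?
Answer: 20484765625/413227584 ≈ 49.573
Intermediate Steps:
T(I, N) = (I + N)/(2*I) (T(I, N) = (I + N)/((2*I)) = (I + N)*(1/(2*I)) = (I + N)/(2*I))
E = -7 (E = -131 + 124 = -7)
(E + (-3/72 + T(-11, 14)/(-154)))² = (-7 + (-3/72 + ((½)*(-11 + 14)/(-11))/(-154)))² = (-7 + (-3*1/72 + ((½)*(-1/11)*3)*(-1/154)))² = (-7 + (-1/24 - 3/22*(-1/154)))² = (-7 + (-1/24 + 3/3388))² = (-7 - 829/20328)² = (-143125/20328)² = 20484765625/413227584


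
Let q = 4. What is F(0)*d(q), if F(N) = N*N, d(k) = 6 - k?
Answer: 0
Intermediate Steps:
F(N) = N**2
F(0)*d(q) = 0**2*(6 - 1*4) = 0*(6 - 4) = 0*2 = 0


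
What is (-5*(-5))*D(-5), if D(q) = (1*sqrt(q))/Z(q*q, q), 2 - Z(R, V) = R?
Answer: -25*I*sqrt(5)/23 ≈ -2.4305*I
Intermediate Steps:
Z(R, V) = 2 - R
D(q) = sqrt(q)/(2 - q**2) (D(q) = (1*sqrt(q))/(2 - q*q) = sqrt(q)/(2 - q**2))
(-5*(-5))*D(-5) = (-5*(-5))*(-sqrt(-5)/(-2 + (-5)**2)) = 25*(-I*sqrt(5)/(-2 + 25)) = 25*(-1*I*sqrt(5)/23) = 25*(-1*I*sqrt(5)*1/23) = 25*(-I*sqrt(5)/23) = -25*I*sqrt(5)/23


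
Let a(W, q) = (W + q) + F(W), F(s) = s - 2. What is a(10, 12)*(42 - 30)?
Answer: 360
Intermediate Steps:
F(s) = -2 + s
a(W, q) = -2 + q + 2*W (a(W, q) = (W + q) + (-2 + W) = -2 + q + 2*W)
a(10, 12)*(42 - 30) = (-2 + 12 + 2*10)*(42 - 30) = (-2 + 12 + 20)*12 = 30*12 = 360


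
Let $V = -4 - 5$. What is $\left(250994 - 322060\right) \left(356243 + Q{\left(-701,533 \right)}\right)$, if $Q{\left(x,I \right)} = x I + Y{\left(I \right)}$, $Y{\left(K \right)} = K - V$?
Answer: $1197319968$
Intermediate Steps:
$V = -9$ ($V = -4 - 5 = -9$)
$Y{\left(K \right)} = 9 + K$ ($Y{\left(K \right)} = K - -9 = K + 9 = 9 + K$)
$Q{\left(x,I \right)} = 9 + I + I x$ ($Q{\left(x,I \right)} = x I + \left(9 + I\right) = I x + \left(9 + I\right) = 9 + I + I x$)
$\left(250994 - 322060\right) \left(356243 + Q{\left(-701,533 \right)}\right) = \left(250994 - 322060\right) \left(356243 + \left(9 + 533 + 533 \left(-701\right)\right)\right) = - 71066 \left(356243 + \left(9 + 533 - 373633\right)\right) = - 71066 \left(356243 - 373091\right) = \left(-71066\right) \left(-16848\right) = 1197319968$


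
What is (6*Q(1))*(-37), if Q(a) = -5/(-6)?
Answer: -185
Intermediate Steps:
Q(a) = ⅚ (Q(a) = -5*(-⅙) = ⅚)
(6*Q(1))*(-37) = (6*(⅚))*(-37) = 5*(-37) = -185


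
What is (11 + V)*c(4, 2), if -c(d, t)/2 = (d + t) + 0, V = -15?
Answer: 48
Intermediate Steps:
c(d, t) = -2*d - 2*t (c(d, t) = -2*((d + t) + 0) = -2*(d + t) = -2*d - 2*t)
(11 + V)*c(4, 2) = (11 - 15)*(-2*4 - 2*2) = -4*(-8 - 4) = -4*(-12) = 48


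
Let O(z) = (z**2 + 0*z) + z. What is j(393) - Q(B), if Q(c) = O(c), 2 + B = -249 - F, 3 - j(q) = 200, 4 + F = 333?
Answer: -336017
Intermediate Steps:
F = 329 (F = -4 + 333 = 329)
j(q) = -197 (j(q) = 3 - 1*200 = 3 - 200 = -197)
B = -580 (B = -2 + (-249 - 1*329) = -2 + (-249 - 329) = -2 - 578 = -580)
O(z) = z + z**2 (O(z) = (z**2 + 0) + z = z**2 + z = z + z**2)
Q(c) = c*(1 + c)
j(393) - Q(B) = -197 - (-580)*(1 - 580) = -197 - (-580)*(-579) = -197 - 1*335820 = -197 - 335820 = -336017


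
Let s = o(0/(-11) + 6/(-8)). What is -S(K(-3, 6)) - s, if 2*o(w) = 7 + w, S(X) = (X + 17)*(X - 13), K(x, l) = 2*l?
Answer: 207/8 ≈ 25.875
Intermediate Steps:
S(X) = (-13 + X)*(17 + X) (S(X) = (17 + X)*(-13 + X) = (-13 + X)*(17 + X))
o(w) = 7/2 + w/2 (o(w) = (7 + w)/2 = 7/2 + w/2)
s = 25/8 (s = 7/2 + (0/(-11) + 6/(-8))/2 = 7/2 + (0*(-1/11) + 6*(-⅛))/2 = 7/2 + (0 - ¾)/2 = 7/2 + (½)*(-¾) = 7/2 - 3/8 = 25/8 ≈ 3.1250)
-S(K(-3, 6)) - s = -(-221 + (2*6)² + 4*(2*6)) - 1*25/8 = -(-221 + 12² + 4*12) - 25/8 = -(-221 + 144 + 48) - 25/8 = -1*(-29) - 25/8 = 29 - 25/8 = 207/8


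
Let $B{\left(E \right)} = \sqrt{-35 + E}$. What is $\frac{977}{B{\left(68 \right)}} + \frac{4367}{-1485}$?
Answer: $- \frac{397}{135} + \frac{977 \sqrt{33}}{33} \approx 167.13$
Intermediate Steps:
$\frac{977}{B{\left(68 \right)}} + \frac{4367}{-1485} = \frac{977}{\sqrt{-35 + 68}} + \frac{4367}{-1485} = \frac{977}{\sqrt{33}} + 4367 \left(- \frac{1}{1485}\right) = 977 \frac{\sqrt{33}}{33} - \frac{397}{135} = \frac{977 \sqrt{33}}{33} - \frac{397}{135} = - \frac{397}{135} + \frac{977 \sqrt{33}}{33}$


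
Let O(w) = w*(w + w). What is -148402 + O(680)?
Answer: 776398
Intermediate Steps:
O(w) = 2*w² (O(w) = w*(2*w) = 2*w²)
-148402 + O(680) = -148402 + 2*680² = -148402 + 2*462400 = -148402 + 924800 = 776398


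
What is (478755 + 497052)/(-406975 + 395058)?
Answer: -975807/11917 ≈ -81.884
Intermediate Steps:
(478755 + 497052)/(-406975 + 395058) = 975807/(-11917) = 975807*(-1/11917) = -975807/11917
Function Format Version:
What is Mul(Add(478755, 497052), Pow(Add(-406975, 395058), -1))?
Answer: Rational(-975807, 11917) ≈ -81.884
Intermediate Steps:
Mul(Add(478755, 497052), Pow(Add(-406975, 395058), -1)) = Mul(975807, Pow(-11917, -1)) = Mul(975807, Rational(-1, 11917)) = Rational(-975807, 11917)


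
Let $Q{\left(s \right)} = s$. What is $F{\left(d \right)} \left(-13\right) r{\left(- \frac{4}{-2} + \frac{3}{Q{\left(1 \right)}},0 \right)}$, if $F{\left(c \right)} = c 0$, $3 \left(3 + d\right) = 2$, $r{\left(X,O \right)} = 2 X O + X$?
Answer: $0$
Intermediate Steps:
$r{\left(X,O \right)} = X + 2 O X$ ($r{\left(X,O \right)} = 2 O X + X = X + 2 O X$)
$d = - \frac{7}{3}$ ($d = -3 + \frac{1}{3} \cdot 2 = -3 + \frac{2}{3} = - \frac{7}{3} \approx -2.3333$)
$F{\left(c \right)} = 0$
$F{\left(d \right)} \left(-13\right) r{\left(- \frac{4}{-2} + \frac{3}{Q{\left(1 \right)}},0 \right)} = 0 \left(-13\right) \left(- \frac{4}{-2} + \frac{3}{1}\right) \left(1 + 2 \cdot 0\right) = 0 \left(\left(-4\right) \left(- \frac{1}{2}\right) + 3 \cdot 1\right) \left(1 + 0\right) = 0 \left(2 + 3\right) 1 = 0 \cdot 5 \cdot 1 = 0 \cdot 5 = 0$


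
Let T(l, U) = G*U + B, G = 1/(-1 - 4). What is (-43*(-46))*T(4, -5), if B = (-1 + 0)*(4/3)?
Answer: -1978/3 ≈ -659.33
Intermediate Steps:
B = -4/3 ≈ -1.3333
G = -⅕ (G = 1/(-5) = -⅕ ≈ -0.20000)
T(l, U) = -4/3 - U/5 (T(l, U) = -U/5 - 4/3 = -4/3 - U/5)
(-43*(-46))*T(4, -5) = (-43*(-46))*(-4/3 - ⅕*(-5)) = 1978*(-4/3 + 1) = 1978*(-⅓) = -1978/3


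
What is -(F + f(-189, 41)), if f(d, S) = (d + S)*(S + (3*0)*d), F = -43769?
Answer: 49837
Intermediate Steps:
f(d, S) = S*(S + d) (f(d, S) = (S + d)*(S + 0*d) = (S + d)*(S + 0) = (S + d)*S = S*(S + d))
-(F + f(-189, 41)) = -(-43769 + 41*(41 - 189)) = -(-43769 + 41*(-148)) = -(-43769 - 6068) = -1*(-49837) = 49837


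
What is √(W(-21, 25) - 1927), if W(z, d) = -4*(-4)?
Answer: 7*I*√39 ≈ 43.715*I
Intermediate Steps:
W(z, d) = 16
√(W(-21, 25) - 1927) = √(16 - 1927) = √(-1911) = 7*I*√39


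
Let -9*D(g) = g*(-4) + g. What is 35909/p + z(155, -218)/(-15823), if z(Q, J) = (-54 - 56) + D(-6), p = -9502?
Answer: -567123883/150350146 ≈ -3.7720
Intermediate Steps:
D(g) = g/3 (D(g) = -(g*(-4) + g)/9 = -(-4*g + g)/9 = -(-1)*g/3 = g/3)
z(Q, J) = -112 (z(Q, J) = (-54 - 56) + (⅓)*(-6) = -110 - 2 = -112)
35909/p + z(155, -218)/(-15823) = 35909/(-9502) - 112/(-15823) = 35909*(-1/9502) - 112*(-1/15823) = -35909/9502 + 112/15823 = -567123883/150350146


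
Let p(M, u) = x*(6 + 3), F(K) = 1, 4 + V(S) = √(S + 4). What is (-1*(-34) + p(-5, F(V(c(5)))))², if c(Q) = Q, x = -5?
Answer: 121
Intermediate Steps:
V(S) = -4 + √(4 + S) (V(S) = -4 + √(S + 4) = -4 + √(4 + S))
p(M, u) = -45 (p(M, u) = -5*(6 + 3) = -5*9 = -45)
(-1*(-34) + p(-5, F(V(c(5)))))² = (-1*(-34) - 45)² = (34 - 45)² = (-11)² = 121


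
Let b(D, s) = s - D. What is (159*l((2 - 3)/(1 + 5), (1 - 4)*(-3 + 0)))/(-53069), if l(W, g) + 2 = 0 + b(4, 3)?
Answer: 477/53069 ≈ 0.0089883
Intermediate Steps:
l(W, g) = -3 (l(W, g) = -2 + (0 + (3 - 1*4)) = -2 + (0 + (3 - 4)) = -2 + (0 - 1) = -2 - 1 = -3)
(159*l((2 - 3)/(1 + 5), (1 - 4)*(-3 + 0)))/(-53069) = (159*(-3))/(-53069) = -477*(-1/53069) = 477/53069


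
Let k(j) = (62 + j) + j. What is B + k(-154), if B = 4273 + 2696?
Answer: 6723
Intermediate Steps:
k(j) = 62 + 2*j
B = 6969
B + k(-154) = 6969 + (62 + 2*(-154)) = 6969 + (62 - 308) = 6969 - 246 = 6723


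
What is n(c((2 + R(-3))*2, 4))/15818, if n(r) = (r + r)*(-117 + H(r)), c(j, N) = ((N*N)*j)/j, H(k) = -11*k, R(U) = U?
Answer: -4688/7909 ≈ -0.59274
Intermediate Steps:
c(j, N) = N² (c(j, N) = (N²*j)/j = (j*N²)/j = N²)
n(r) = 2*r*(-117 - 11*r) (n(r) = (r + r)*(-117 - 11*r) = (2*r)*(-117 - 11*r) = 2*r*(-117 - 11*r))
n(c((2 + R(-3))*2, 4))/15818 = -2*4²*(117 + 11*4²)/15818 = -2*16*(117 + 11*16)*(1/15818) = -2*16*(117 + 176)*(1/15818) = -2*16*293*(1/15818) = -9376*1/15818 = -4688/7909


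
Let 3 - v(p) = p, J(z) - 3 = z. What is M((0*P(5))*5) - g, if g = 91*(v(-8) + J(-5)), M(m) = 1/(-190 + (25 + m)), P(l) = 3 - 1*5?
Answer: -135136/165 ≈ -819.01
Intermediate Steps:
J(z) = 3 + z
P(l) = -2 (P(l) = 3 - 5 = -2)
v(p) = 3 - p
M(m) = 1/(-165 + m)
g = 819 (g = 91*((3 - 1*(-8)) + (3 - 5)) = 91*((3 + 8) - 2) = 91*(11 - 2) = 91*9 = 819)
M((0*P(5))*5) - g = 1/(-165 + (0*(-2))*5) - 1*819 = 1/(-165 + 0*5) - 819 = 1/(-165 + 0) - 819 = 1/(-165) - 819 = -1/165 - 819 = -135136/165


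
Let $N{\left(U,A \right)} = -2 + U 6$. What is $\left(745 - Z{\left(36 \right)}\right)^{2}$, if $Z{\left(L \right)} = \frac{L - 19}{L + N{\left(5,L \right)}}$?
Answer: $\frac{2271761569}{4096} \approx 5.5463 \cdot 10^{5}$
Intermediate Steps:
$N{\left(U,A \right)} = -2 + 6 U$
$Z{\left(L \right)} = \frac{-19 + L}{28 + L}$ ($Z{\left(L \right)} = \frac{L - 19}{L + \left(-2 + 6 \cdot 5\right)} = \frac{-19 + L}{L + \left(-2 + 30\right)} = \frac{-19 + L}{L + 28} = \frac{-19 + L}{28 + L}$)
$\left(745 - Z{\left(36 \right)}\right)^{2} = \left(745 - \frac{-19 + 36}{28 + 36}\right)^{2} = \left(745 - \frac{1}{64} \cdot 17\right)^{2} = \left(745 - \frac{17}{64}\right)^{2} = \left(\frac{47663}{64}\right)^{2} = \frac{2271761569}{4096}$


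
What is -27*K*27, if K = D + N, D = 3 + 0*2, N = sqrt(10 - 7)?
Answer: -2187 - 729*sqrt(3) ≈ -3449.7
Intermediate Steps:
N = sqrt(3) ≈ 1.7320
D = 3 (D = 3 + 0 = 3)
K = 3 + sqrt(3) ≈ 4.7320
-27*K*27 = -27*(3 + sqrt(3))*27 = (-81 - 27*sqrt(3))*27 = -2187 - 729*sqrt(3)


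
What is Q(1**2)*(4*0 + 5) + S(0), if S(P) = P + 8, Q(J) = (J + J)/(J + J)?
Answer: 13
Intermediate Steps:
Q(J) = 1 (Q(J) = (2*J)/((2*J)) = (2*J)*(1/(2*J)) = 1)
S(P) = 8 + P
Q(1**2)*(4*0 + 5) + S(0) = 1*(4*0 + 5) + (8 + 0) = 1*(0 + 5) + 8 = 1*5 + 8 = 5 + 8 = 13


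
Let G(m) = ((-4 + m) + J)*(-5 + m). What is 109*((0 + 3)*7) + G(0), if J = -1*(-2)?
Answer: 2299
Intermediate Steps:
J = 2
G(m) = (-5 + m)*(-2 + m) (G(m) = ((-4 + m) + 2)*(-5 + m) = (-2 + m)*(-5 + m) = (-5 + m)*(-2 + m))
109*((0 + 3)*7) + G(0) = 109*((0 + 3)*7) + (10 + 0² - 7*0) = 109*(3*7) + (10 + 0 + 0) = 109*21 + 10 = 2289 + 10 = 2299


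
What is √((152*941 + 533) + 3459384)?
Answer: √3602949 ≈ 1898.1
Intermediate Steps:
√((152*941 + 533) + 3459384) = √((143032 + 533) + 3459384) = √(143565 + 3459384) = √3602949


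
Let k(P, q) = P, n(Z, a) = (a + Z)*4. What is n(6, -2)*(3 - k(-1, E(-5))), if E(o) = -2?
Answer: 64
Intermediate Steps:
n(Z, a) = 4*Z + 4*a (n(Z, a) = (Z + a)*4 = 4*Z + 4*a)
n(6, -2)*(3 - k(-1, E(-5))) = (4*6 + 4*(-2))*(3 - 1*(-1)) = (24 - 8)*(3 + 1) = 16*4 = 64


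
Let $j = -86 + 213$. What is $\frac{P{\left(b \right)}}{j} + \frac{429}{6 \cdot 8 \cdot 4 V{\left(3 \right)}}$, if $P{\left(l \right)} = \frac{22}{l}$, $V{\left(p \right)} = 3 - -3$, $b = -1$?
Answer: $\frac{9713}{48768} \approx 0.19917$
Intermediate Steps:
$V{\left(p \right)} = 6$ ($V{\left(p \right)} = 3 + 3 = 6$)
$j = 127$
$\frac{P{\left(b \right)}}{j} + \frac{429}{6 \cdot 8 \cdot 4 V{\left(3 \right)}} = \frac{22 \frac{1}{-1}}{127} + \frac{429}{6 \cdot 8 \cdot 4 \cdot 6} = 22 \left(-1\right) \frac{1}{127} + \frac{429}{48 \cdot 24} = \left(-22\right) \frac{1}{127} + \frac{429}{1152} = - \frac{22}{127} + 429 \cdot \frac{1}{1152} = - \frac{22}{127} + \frac{143}{384} = \frac{9713}{48768}$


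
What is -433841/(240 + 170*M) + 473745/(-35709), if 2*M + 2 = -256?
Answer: 1738833073/258176070 ≈ 6.7351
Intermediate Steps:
M = -129 (M = -1 + (½)*(-256) = -1 - 128 = -129)
-433841/(240 + 170*M) + 473745/(-35709) = -433841/(240 + 170*(-129)) + 473745/(-35709) = -433841/(240 - 21930) + 473745*(-1/35709) = -433841/(-21690) - 157915/11903 = -433841*(-1/21690) - 157915/11903 = 433841/21690 - 157915/11903 = 1738833073/258176070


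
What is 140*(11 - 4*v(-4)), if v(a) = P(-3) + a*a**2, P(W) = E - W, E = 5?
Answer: 32900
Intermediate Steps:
P(W) = 5 - W
v(a) = 8 + a**3 (v(a) = (5 - 1*(-3)) + a*a**2 = (5 + 3) + a**3 = 8 + a**3)
140*(11 - 4*v(-4)) = 140*(11 - 4*(8 + (-4)**3)) = 140*(11 - 4*(8 - 64)) = 140*(11 - 4*(-56)) = 140*(11 + 224) = 140*235 = 32900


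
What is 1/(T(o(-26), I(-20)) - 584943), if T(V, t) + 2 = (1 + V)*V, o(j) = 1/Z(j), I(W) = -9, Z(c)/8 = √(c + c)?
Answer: -6478607486208/3789629057966638849 + 53248*I*√13/3789629057966638849 ≈ -1.7096e-6 + 5.0662e-14*I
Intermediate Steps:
Z(c) = 8*√2*√c (Z(c) = 8*√(c + c) = 8*√(2*c) = 8*(√2*√c) = 8*√2*√c)
o(j) = √2/(16*√j) (o(j) = 1/(8*√2*√j) = √2/(16*√j))
T(V, t) = -2 + V*(1 + V) (T(V, t) = -2 + (1 + V)*V = -2 + V*(1 + V))
1/(T(o(-26), I(-20)) - 584943) = 1/((-2 + √2/(16*√(-26)) + (√2/(16*√(-26)))²) - 584943) = 1/((-2 + √2*(-I*√26/26)/16 + (√2*(-I*√26/26)/16)²) - 584943) = 1/((-2 - I*√13/208 + (-I*√13/208)²) - 584943) = 1/((-2 - I*√13/208 - 1/3328) - 584943) = 1/((-6657/3328 - I*√13/208) - 584943) = 1/(-1946696961/3328 - I*√13/208)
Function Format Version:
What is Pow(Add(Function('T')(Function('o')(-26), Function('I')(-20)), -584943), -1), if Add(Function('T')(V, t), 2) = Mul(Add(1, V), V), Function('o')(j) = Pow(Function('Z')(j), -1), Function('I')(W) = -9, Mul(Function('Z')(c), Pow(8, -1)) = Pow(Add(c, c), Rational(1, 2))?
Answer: Add(Rational(-6478607486208, 3789629057966638849), Mul(Rational(53248, 3789629057966638849), I, Pow(13, Rational(1, 2)))) ≈ Add(-1.7096e-6, Mul(5.0662e-14, I))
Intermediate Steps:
Function('Z')(c) = Mul(8, Pow(2, Rational(1, 2)), Pow(c, Rational(1, 2))) (Function('Z')(c) = Mul(8, Pow(Add(c, c), Rational(1, 2))) = Mul(8, Pow(Mul(2, c), Rational(1, 2))) = Mul(8, Mul(Pow(2, Rational(1, 2)), Pow(c, Rational(1, 2)))) = Mul(8, Pow(2, Rational(1, 2)), Pow(c, Rational(1, 2))))
Function('o')(j) = Mul(Rational(1, 16), Pow(2, Rational(1, 2)), Pow(j, Rational(-1, 2))) (Function('o')(j) = Pow(Mul(8, Pow(2, Rational(1, 2)), Pow(j, Rational(1, 2))), -1) = Mul(Rational(1, 16), Pow(2, Rational(1, 2)), Pow(j, Rational(-1, 2))))
Function('T')(V, t) = Add(-2, Mul(V, Add(1, V))) (Function('T')(V, t) = Add(-2, Mul(Add(1, V), V)) = Add(-2, Mul(V, Add(1, V))))
Pow(Add(Function('T')(Function('o')(-26), Function('I')(-20)), -584943), -1) = Pow(Add(Add(-2, Mul(Rational(1, 16), Pow(2, Rational(1, 2)), Pow(-26, Rational(-1, 2))), Pow(Mul(Rational(1, 16), Pow(2, Rational(1, 2)), Pow(-26, Rational(-1, 2))), 2)), -584943), -1) = Pow(Add(Add(-2, Mul(Rational(1, 16), Pow(2, Rational(1, 2)), Mul(Rational(-1, 26), I, Pow(26, Rational(1, 2)))), Pow(Mul(Rational(1, 16), Pow(2, Rational(1, 2)), Mul(Rational(-1, 26), I, Pow(26, Rational(1, 2)))), 2)), -584943), -1) = Pow(Add(Add(-2, Mul(Rational(-1, 208), I, Pow(13, Rational(1, 2))), Pow(Mul(Rational(-1, 208), I, Pow(13, Rational(1, 2))), 2)), -584943), -1) = Pow(Add(Add(-2, Mul(Rational(-1, 208), I, Pow(13, Rational(1, 2))), Rational(-1, 3328)), -584943), -1) = Pow(Add(Add(Rational(-6657, 3328), Mul(Rational(-1, 208), I, Pow(13, Rational(1, 2)))), -584943), -1) = Pow(Add(Rational(-1946696961, 3328), Mul(Rational(-1, 208), I, Pow(13, Rational(1, 2)))), -1)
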